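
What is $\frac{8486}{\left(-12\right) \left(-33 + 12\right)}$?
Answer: $\frac{4243}{126} \approx 33.675$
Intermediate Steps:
$\frac{8486}{\left(-12\right) \left(-33 + 12\right)} = \frac{8486}{\left(-12\right) \left(-21\right)} = \frac{8486}{252} = 8486 \cdot \frac{1}{252} = \frac{4243}{126}$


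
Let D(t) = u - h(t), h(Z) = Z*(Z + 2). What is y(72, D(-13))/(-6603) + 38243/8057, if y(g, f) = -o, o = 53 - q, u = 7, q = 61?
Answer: 252454073/53200371 ≈ 4.7453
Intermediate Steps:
h(Z) = Z*(2 + Z)
D(t) = 7 - t*(2 + t)
o = -8 (o = 53 - 1*61 = 53 - 61 = -8)
y(g, f) = 8 (y(g, f) = -1*(-8) = 8)
y(72, D(-13))/(-6603) + 38243/8057 = 8/(-6603) + 38243/8057 = 8*(-1/6603) + 38243*(1/8057) = -8/6603 + 38243/8057 = 252454073/53200371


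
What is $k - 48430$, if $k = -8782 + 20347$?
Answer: $-36865$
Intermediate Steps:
$k = 11565$
$k - 48430 = 11565 - 48430 = -36865$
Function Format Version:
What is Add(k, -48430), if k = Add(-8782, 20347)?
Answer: -36865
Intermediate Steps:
k = 11565
Add(k, -48430) = Add(11565, -48430) = -36865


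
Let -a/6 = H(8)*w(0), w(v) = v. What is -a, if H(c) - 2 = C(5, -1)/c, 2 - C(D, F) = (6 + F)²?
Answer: 0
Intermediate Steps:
C(D, F) = 2 - (6 + F)²
H(c) = 2 - 23/c (H(c) = 2 + (2 - (6 - 1)²)/c = 2 + (2 - 1*5²)/c = 2 + (2 - 1*25)/c = 2 + (2 - 25)/c = 2 - 23/c)
a = 0 (a = -6*(2 - 23/8)*0 = -(-21)*0/4 = -6*0 = 0)
-a = -1*0 = 0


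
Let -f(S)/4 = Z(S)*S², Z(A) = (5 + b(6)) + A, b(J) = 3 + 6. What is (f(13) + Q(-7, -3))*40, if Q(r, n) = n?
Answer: -730200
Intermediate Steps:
b(J) = 9
Z(A) = 14 + A (Z(A) = (5 + 9) + A = 14 + A)
f(S) = -4*S²*(14 + S) (f(S) = -4*(14 + S)*S² = -4*S²*(14 + S))
(f(13) + Q(-7, -3))*40 = (4*13²*(-14 - 1*13) - 3)*40 = (4*169*(-14 - 13) - 3)*40 = (4*169*(-27) - 3)*40 = (-18252 - 3)*40 = -18255*40 = -730200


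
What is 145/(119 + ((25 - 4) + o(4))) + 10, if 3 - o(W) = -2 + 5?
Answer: 309/28 ≈ 11.036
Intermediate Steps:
o(W) = 0 (o(W) = 3 - (-2 + 5) = 3 - 1*3 = 3 - 3 = 0)
145/(119 + ((25 - 4) + o(4))) + 10 = 145/(119 + ((25 - 4) + 0)) + 10 = 145/(119 + (21 + 0)) + 10 = 145/(119 + 21) + 10 = 145/140 + 10 = 145*(1/140) + 10 = 29/28 + 10 = 309/28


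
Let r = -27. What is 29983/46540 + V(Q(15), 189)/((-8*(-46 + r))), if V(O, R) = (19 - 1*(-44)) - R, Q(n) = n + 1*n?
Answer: 727877/1698710 ≈ 0.42849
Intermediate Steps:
Q(n) = 2*n (Q(n) = n + n = 2*n)
V(O, R) = 63 - R (V(O, R) = (19 + 44) - R = 63 - R)
29983/46540 + V(Q(15), 189)/((-8*(-46 + r))) = 29983/46540 + (63 - 1*189)/((-8*(-46 - 27))) = 29983*(1/46540) + (63 - 189)/((-8*(-73))) = 29983/46540 - 126/584 = 29983/46540 - 126*1/584 = 29983/46540 - 63/292 = 727877/1698710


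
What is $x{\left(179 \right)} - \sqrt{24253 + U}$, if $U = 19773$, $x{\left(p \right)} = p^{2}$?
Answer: $32041 - \sqrt{44026} \approx 31831.0$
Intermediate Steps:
$x{\left(179 \right)} - \sqrt{24253 + U} = 179^{2} - \sqrt{24253 + 19773} = 32041 - \sqrt{44026}$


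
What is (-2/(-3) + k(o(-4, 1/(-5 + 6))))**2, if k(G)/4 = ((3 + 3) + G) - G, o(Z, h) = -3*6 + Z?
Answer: 5476/9 ≈ 608.44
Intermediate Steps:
o(Z, h) = -18 + Z
k(G) = 24 (k(G) = 4*(((3 + 3) + G) - G) = 4*((6 + G) - G) = 4*6 = 24)
(-2/(-3) + k(o(-4, 1/(-5 + 6))))**2 = (-2/(-3) + 24)**2 = (-2*(-1/3) + 24)**2 = (2/3 + 24)**2 = (74/3)**2 = 5476/9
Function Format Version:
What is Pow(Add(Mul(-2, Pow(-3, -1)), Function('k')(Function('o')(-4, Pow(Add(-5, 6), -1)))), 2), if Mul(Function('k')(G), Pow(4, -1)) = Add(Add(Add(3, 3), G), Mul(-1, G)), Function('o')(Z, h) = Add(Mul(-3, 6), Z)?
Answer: Rational(5476, 9) ≈ 608.44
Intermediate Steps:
Function('o')(Z, h) = Add(-18, Z)
Function('k')(G) = 24 (Function('k')(G) = Mul(4, Add(Add(Add(3, 3), G), Mul(-1, G))) = Mul(4, Add(Add(6, G), Mul(-1, G))) = Mul(4, 6) = 24)
Pow(Add(Mul(-2, Pow(-3, -1)), Function('k')(Function('o')(-4, Pow(Add(-5, 6), -1)))), 2) = Pow(Add(Mul(-2, Pow(-3, -1)), 24), 2) = Pow(Add(Mul(-2, Rational(-1, 3)), 24), 2) = Pow(Add(Rational(2, 3), 24), 2) = Pow(Rational(74, 3), 2) = Rational(5476, 9)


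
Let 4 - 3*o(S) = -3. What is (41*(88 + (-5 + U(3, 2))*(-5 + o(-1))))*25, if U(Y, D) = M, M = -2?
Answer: 328000/3 ≈ 1.0933e+5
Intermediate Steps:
U(Y, D) = -2
o(S) = 7/3 (o(S) = 4/3 - 1/3*(-3) = 4/3 + 1 = 7/3)
(41*(88 + (-5 + U(3, 2))*(-5 + o(-1))))*25 = (41*(88 + (-5 - 2)*(-5 + 7/3)))*25 = (41*(88 - 7*(-8/3)))*25 = (41*(88 + 56/3))*25 = (41*(320/3))*25 = (13120/3)*25 = 328000/3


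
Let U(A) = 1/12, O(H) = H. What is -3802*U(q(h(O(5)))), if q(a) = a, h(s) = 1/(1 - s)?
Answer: -1901/6 ≈ -316.83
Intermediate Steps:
U(A) = 1/12
-3802*U(q(h(O(5)))) = -3802*1/12 = -1901/6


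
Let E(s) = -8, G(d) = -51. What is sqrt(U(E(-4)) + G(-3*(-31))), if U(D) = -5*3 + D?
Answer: I*sqrt(74) ≈ 8.6023*I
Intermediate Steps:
U(D) = -15 + D
sqrt(U(E(-4)) + G(-3*(-31))) = sqrt((-15 - 8) - 51) = sqrt(-23 - 51) = sqrt(-74) = I*sqrt(74)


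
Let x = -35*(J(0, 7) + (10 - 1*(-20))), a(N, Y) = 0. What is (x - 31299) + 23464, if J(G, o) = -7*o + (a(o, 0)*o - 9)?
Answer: -6855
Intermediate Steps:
J(G, o) = -9 - 7*o (J(G, o) = -7*o + (0*o - 9) = -7*o + (0 - 9) = -7*o - 9 = -9 - 7*o)
x = 980 (x = -35*((-9 - 7*7) + (10 - 1*(-20))) = -35*((-9 - 49) + (10 + 20)) = -35*(-58 + 30) = -35*(-28) = 980)
(x - 31299) + 23464 = (980 - 31299) + 23464 = -30319 + 23464 = -6855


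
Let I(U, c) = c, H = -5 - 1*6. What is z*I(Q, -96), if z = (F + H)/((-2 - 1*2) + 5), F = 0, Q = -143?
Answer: 1056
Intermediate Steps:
H = -11 (H = -5 - 6 = -11)
z = -11 (z = (0 - 11)/((-2 - 1*2) + 5) = -11/((-2 - 2) + 5) = -11/(-4 + 5) = -11/1 = -11*1 = -11)
z*I(Q, -96) = -11*(-96) = 1056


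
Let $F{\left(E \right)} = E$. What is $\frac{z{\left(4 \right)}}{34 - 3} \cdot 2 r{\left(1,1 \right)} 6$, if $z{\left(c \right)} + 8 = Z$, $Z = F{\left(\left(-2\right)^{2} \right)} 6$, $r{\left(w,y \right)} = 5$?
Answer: $\frac{960}{31} \approx 30.968$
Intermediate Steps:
$Z = 24$ ($Z = \left(-2\right)^{2} \cdot 6 = 4 \cdot 6 = 24$)
$z{\left(c \right)} = 16$ ($z{\left(c \right)} = -8 + 24 = 16$)
$\frac{z{\left(4 \right)}}{34 - 3} \cdot 2 r{\left(1,1 \right)} 6 = \frac{1}{34 - 3} \cdot 16 \cdot 2 \cdot 5 \cdot 6 = \frac{1}{31} \cdot 16 \cdot 10 \cdot 6 = \frac{1}{31} \cdot 16 \cdot 60 = \frac{16}{31} \cdot 60 = \frac{960}{31}$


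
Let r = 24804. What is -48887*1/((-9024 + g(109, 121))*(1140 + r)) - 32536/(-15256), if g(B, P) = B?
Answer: 940752748429/441071479320 ≈ 2.1329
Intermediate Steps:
-48887*1/((-9024 + g(109, 121))*(1140 + r)) - 32536/(-15256) = -48887*1/((-9024 + 109)*(1140 + 24804)) - 32536/(-15256) = -48887/(25944*(-8915)) - 32536*(-1/15256) = -48887/(-231290760) + 4067/1907 = -48887*(-1/231290760) + 4067/1907 = 48887/231290760 + 4067/1907 = 940752748429/441071479320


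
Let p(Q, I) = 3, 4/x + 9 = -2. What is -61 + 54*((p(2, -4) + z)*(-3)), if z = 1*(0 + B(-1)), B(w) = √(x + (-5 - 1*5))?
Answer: -547 - 162*I*√1254/11 ≈ -547.0 - 521.52*I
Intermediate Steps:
x = -4/11 (x = 4/(-9 - 2) = 4/(-11) = 4*(-1/11) = -4/11 ≈ -0.36364)
B(w) = I*√1254/11 (B(w) = √(-4/11 + (-5 - 1*5)) = √(-4/11 + (-5 - 5)) = √(-4/11 - 10) = √(-114/11) = I*√1254/11)
z = I*√1254/11 (z = 1*(0 + I*√1254/11) = 1*(I*√1254/11) = I*√1254/11 ≈ 3.2193*I)
-61 + 54*((p(2, -4) + z)*(-3)) = -61 + 54*((3 + I*√1254/11)*(-3)) = -61 + 54*(-9 - 3*I*√1254/11) = -61 + (-486 - 162*I*√1254/11) = -547 - 162*I*√1254/11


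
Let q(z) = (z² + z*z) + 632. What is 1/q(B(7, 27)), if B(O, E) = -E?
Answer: 1/2090 ≈ 0.00047847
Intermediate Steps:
q(z) = 632 + 2*z² (q(z) = (z² + z²) + 632 = 2*z² + 632 = 632 + 2*z²)
1/q(B(7, 27)) = 1/(632 + 2*(-1*27)²) = 1/(632 + 2*(-27)²) = 1/(632 + 2*729) = 1/(632 + 1458) = 1/2090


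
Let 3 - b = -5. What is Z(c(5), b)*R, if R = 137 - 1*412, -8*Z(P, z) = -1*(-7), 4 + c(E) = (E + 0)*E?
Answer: 1925/8 ≈ 240.63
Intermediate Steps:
c(E) = -4 + E² (c(E) = -4 + (E + 0)*E = -4 + E*E = -4 + E²)
b = 8 (b = 3 - 1*(-5) = 3 + 5 = 8)
Z(P, z) = -7/8 (Z(P, z) = -(-1)*(-7)/8 = -⅛*7 = -7/8)
R = -275 (R = 137 - 412 = -275)
Z(c(5), b)*R = -7/8*(-275) = 1925/8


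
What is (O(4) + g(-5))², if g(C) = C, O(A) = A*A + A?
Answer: 225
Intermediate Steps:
O(A) = A + A² (O(A) = A² + A = A + A²)
(O(4) + g(-5))² = (4*(1 + 4) - 5)² = (4*5 - 5)² = (20 - 5)² = 15² = 225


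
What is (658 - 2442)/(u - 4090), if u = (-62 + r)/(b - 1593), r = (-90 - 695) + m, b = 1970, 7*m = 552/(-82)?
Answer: 193027016/442777275 ≈ 0.43595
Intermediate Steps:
m = -276/287 (m = (552/(-82))/7 = (552*(-1/82))/7 = (⅐)*(-276/41) = -276/287 ≈ -0.96167)
r = -225571/287 (r = (-90 - 695) - 276/287 = -785 - 276/287 = -225571/287 ≈ -785.96)
u = -243365/108199 (u = (-62 - 225571/287)/(1970 - 1593) = -243365/287/377 = -243365/287*1/377 = -243365/108199 ≈ -2.2492)
(658 - 2442)/(u - 4090) = (658 - 2442)/(-243365/108199 - 4090) = -1784/(-442777275/108199) = -1784*(-108199/442777275) = 193027016/442777275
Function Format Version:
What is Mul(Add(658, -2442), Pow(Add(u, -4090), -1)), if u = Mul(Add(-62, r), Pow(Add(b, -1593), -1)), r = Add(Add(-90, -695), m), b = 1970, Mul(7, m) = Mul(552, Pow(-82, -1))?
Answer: Rational(193027016, 442777275) ≈ 0.43595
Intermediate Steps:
m = Rational(-276, 287) (m = Mul(Rational(1, 7), Mul(552, Pow(-82, -1))) = Mul(Rational(1, 7), Mul(552, Rational(-1, 82))) = Mul(Rational(1, 7), Rational(-276, 41)) = Rational(-276, 287) ≈ -0.96167)
r = Rational(-225571, 287) (r = Add(Add(-90, -695), Rational(-276, 287)) = Add(-785, Rational(-276, 287)) = Rational(-225571, 287) ≈ -785.96)
u = Rational(-243365, 108199) (u = Mul(Add(-62, Rational(-225571, 287)), Pow(Add(1970, -1593), -1)) = Mul(Rational(-243365, 287), Pow(377, -1)) = Mul(Rational(-243365, 287), Rational(1, 377)) = Rational(-243365, 108199) ≈ -2.2492)
Mul(Add(658, -2442), Pow(Add(u, -4090), -1)) = Mul(Add(658, -2442), Pow(Add(Rational(-243365, 108199), -4090), -1)) = Mul(-1784, Pow(Rational(-442777275, 108199), -1)) = Mul(-1784, Rational(-108199, 442777275)) = Rational(193027016, 442777275)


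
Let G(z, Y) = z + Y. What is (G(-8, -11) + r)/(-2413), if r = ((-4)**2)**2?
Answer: -237/2413 ≈ -0.098218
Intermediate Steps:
r = 256 (r = 16**2 = 256)
G(z, Y) = Y + z
(G(-8, -11) + r)/(-2413) = ((-11 - 8) + 256)/(-2413) = (-19 + 256)*(-1/2413) = 237*(-1/2413) = -237/2413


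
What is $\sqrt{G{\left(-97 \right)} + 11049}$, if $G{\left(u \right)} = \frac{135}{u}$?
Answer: $\frac{\sqrt{103946946}}{97} \approx 105.11$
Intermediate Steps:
$\sqrt{G{\left(-97 \right)} + 11049} = \sqrt{\frac{135}{-97} + 11049} = \sqrt{135 \left(- \frac{1}{97}\right) + 11049} = \sqrt{- \frac{135}{97} + 11049} = \sqrt{\frac{1071618}{97}} = \frac{\sqrt{103946946}}{97}$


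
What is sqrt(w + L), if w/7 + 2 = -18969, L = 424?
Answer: I*sqrt(132373) ≈ 363.83*I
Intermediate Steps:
w = -132797 (w = -14 + 7*(-18969) = -14 - 132783 = -132797)
sqrt(w + L) = sqrt(-132797 + 424) = sqrt(-132373) = I*sqrt(132373)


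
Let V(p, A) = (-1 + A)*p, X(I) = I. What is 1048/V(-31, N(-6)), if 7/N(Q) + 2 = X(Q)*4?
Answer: 27248/1023 ≈ 26.635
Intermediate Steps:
N(Q) = 7/(-2 + 4*Q) (N(Q) = 7/(-2 + Q*4) = 7/(-2 + 4*Q))
V(p, A) = p*(-1 + A)
1048/V(-31, N(-6)) = 1048/((-31*(-1 + 7/(2*(-1 + 2*(-6)))))) = 1048/((-31*(-1 + 7/(2*(-1 - 12))))) = 1048/((-31*(-1 + (7/2)/(-13)))) = 1048/((-31*(-1 + (7/2)*(-1/13)))) = 1048/((-31*(-1 - 7/26))) = 1048/((-31*(-33/26))) = 1048/(1023/26) = 1048*(26/1023) = 27248/1023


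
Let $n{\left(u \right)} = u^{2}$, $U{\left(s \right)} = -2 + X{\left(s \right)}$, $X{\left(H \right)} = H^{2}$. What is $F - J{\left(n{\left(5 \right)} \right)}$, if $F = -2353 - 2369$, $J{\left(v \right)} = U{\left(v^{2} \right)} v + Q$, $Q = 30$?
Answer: $-9770327$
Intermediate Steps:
$U{\left(s \right)} = -2 + s^{2}$
$J{\left(v \right)} = 30 + v \left(-2 + v^{4}\right)$ ($J{\left(v \right)} = \left(-2 + \left(v^{2}\right)^{2}\right) v + 30 = \left(-2 + v^{4}\right) v + 30 = v \left(-2 + v^{4}\right) + 30 = 30 + v \left(-2 + v^{4}\right)$)
$F = -4722$
$F - J{\left(n{\left(5 \right)} \right)} = -4722 - \left(30 + 5^{2} \left(-2 + \left(5^{2}\right)^{4}\right)\right) = -4722 - \left(30 + 25 \left(-2 + 25^{4}\right)\right) = -4722 - \left(30 + 25 \left(-2 + 390625\right)\right) = -4722 - \left(30 + 25 \cdot 390623\right) = -4722 - \left(30 + 9765575\right) = -4722 - 9765605 = -9770327$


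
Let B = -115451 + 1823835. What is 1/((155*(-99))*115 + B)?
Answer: -1/56291 ≈ -1.7765e-5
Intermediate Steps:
B = 1708384
1/((155*(-99))*115 + B) = 1/((155*(-99))*115 + 1708384) = 1/(-15345*115 + 1708384) = 1/(-1764675 + 1708384) = 1/(-56291) = -1/56291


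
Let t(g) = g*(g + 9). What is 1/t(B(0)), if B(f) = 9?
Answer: 1/162 ≈ 0.0061728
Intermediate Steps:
t(g) = g*(9 + g)
1/t(B(0)) = 1/(9*(9 + 9)) = 1/(9*18) = 1/162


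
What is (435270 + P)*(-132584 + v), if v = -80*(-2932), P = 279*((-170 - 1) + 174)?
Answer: 44472447432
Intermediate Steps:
P = 837 (P = 279*(-171 + 174) = 279*3 = 837)
v = 234560
(435270 + P)*(-132584 + v) = (435270 + 837)*(-132584 + 234560) = 436107*101976 = 44472447432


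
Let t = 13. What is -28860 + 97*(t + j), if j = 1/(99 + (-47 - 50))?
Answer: -55101/2 ≈ -27551.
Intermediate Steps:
j = ½ (j = 1/(99 - 97) = 1/2 = ½ ≈ 0.50000)
-28860 + 97*(t + j) = -28860 + 97*(13 + ½) = -28860 + 97*(27/2) = -28860 + 2619/2 = -55101/2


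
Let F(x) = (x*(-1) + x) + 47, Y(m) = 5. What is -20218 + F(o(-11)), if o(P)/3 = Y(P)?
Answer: -20171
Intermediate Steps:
o(P) = 15 (o(P) = 3*5 = 15)
F(x) = 47 (F(x) = (-x + x) + 47 = 0 + 47 = 47)
-20218 + F(o(-11)) = -20218 + 47 = -20171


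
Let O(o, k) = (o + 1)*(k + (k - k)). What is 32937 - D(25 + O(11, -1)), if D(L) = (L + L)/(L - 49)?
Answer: 592879/18 ≈ 32938.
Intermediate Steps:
O(o, k) = k*(1 + o) (O(o, k) = (1 + o)*(k + 0) = (1 + o)*k = k*(1 + o))
D(L) = 2*L/(-49 + L) (D(L) = (2*L)/(-49 + L) = 2*L/(-49 + L))
32937 - D(25 + O(11, -1)) = 32937 - 2*(25 - (1 + 11))/(-49 + (25 - (1 + 11))) = 32937 - 2*(25 - 1*12)/(-49 + (25 - 1*12)) = 32937 - 2*(25 - 12)/(-49 + (25 - 12)) = 32937 - 2*13/(-49 + 13) = 32937 - 2*13/(-36) = 32937 - 2*13*(-1)/36 = 32937 - 1*(-13/18) = 32937 + 13/18 = 592879/18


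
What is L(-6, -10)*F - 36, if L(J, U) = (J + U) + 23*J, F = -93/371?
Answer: 138/53 ≈ 2.6038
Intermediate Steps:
F = -93/371 (F = -93*1/371 = -93/371 ≈ -0.25067)
L(J, U) = U + 24*J
L(-6, -10)*F - 36 = (-10 + 24*(-6))*(-93/371) - 36 = (-10 - 144)*(-93/371) - 36 = -154*(-93/371) - 36 = 2046/53 - 36 = 138/53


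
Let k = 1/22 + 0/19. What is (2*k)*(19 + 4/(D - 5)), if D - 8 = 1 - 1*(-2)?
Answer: 59/33 ≈ 1.7879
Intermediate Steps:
D = 11 (D = 8 + (1 - 1*(-2)) = 8 + (1 + 2) = 8 + 3 = 11)
k = 1/22 (k = 1*(1/22) + 0*(1/19) = 1/22 + 0 = 1/22 ≈ 0.045455)
(2*k)*(19 + 4/(D - 5)) = (2*(1/22))*(19 + 4/(11 - 5)) = (19 + 4/6)/11 = (19 + (⅙)*4)/11 = (19 + ⅔)/11 = (1/11)*(59/3) = 59/33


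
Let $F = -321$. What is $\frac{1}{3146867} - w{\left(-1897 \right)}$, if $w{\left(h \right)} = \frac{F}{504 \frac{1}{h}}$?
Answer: $- \frac{91249702375}{75524808} \approx -1208.2$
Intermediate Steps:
$w{\left(h \right)} = - \frac{107 h}{168}$ ($w{\left(h \right)} = - \frac{321}{504 \frac{1}{h}} = - 321 \frac{h}{504} = - \frac{107 h}{168}$)
$\frac{1}{3146867} - w{\left(-1897 \right)} = \frac{1}{3146867} - \left(- \frac{107}{168}\right) \left(-1897\right) = \frac{1}{3146867} - \frac{28997}{24} = - \frac{91249702375}{75524808}$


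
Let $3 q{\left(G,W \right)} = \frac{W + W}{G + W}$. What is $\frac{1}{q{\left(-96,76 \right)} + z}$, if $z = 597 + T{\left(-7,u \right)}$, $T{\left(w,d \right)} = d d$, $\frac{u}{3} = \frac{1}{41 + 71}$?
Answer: $\frac{188160}{111854983} \approx 0.0016822$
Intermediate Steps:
$u = \frac{3}{112}$ ($u = \frac{3}{41 + 71} = \frac{3}{112} \approx 0.026786$)
$T{\left(w,d \right)} = d^{2}$
$q{\left(G,W \right)} = \frac{2 W}{3 \left(G + W\right)}$ ($q{\left(G,W \right)} = \frac{\left(W + W\right) \frac{1}{G + W}}{3} = \frac{2 W \frac{1}{G + W}}{3} = \frac{2 W}{3 \left(G + W\right)}$)
$z = \frac{7488777}{12544}$ ($z = 597 + \left(\frac{3}{112}\right)^{2} = 597 + \frac{9}{12544} = \frac{7488777}{12544} \approx 597.0$)
$\frac{1}{q{\left(-96,76 \right)} + z} = \frac{1}{\frac{2}{3} \cdot 76 \frac{1}{-96 + 76} + \frac{7488777}{12544}} = \frac{1}{\frac{2}{3} \cdot 76 \frac{1}{-20} + \frac{7488777}{12544}} = \frac{1}{\frac{2}{3} \cdot 76 \left(- \frac{1}{20}\right) + \frac{7488777}{12544}} = \frac{1}{- \frac{38}{15} + \frac{7488777}{12544}} = \frac{1}{\frac{111854983}{188160}} = \frac{188160}{111854983}$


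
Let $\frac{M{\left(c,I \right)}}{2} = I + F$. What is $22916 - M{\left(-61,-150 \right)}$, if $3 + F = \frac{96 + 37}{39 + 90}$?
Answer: $\frac{2995372}{129} \approx 23220.0$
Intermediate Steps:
$F = - \frac{254}{129}$ ($F = -3 + \frac{96 + 37}{39 + 90} = -3 + \frac{133}{129} = - \frac{254}{129} \approx -1.969$)
$M{\left(c,I \right)} = - \frac{508}{129} + 2 I$ ($M{\left(c,I \right)} = 2 \left(I - \frac{254}{129}\right) = 2 \left(- \frac{254}{129} + I\right) = - \frac{508}{129} + 2 I$)
$22916 - M{\left(-61,-150 \right)} = 22916 - \left(- \frac{508}{129} + 2 \left(-150\right)\right) = 22916 - \left(- \frac{508}{129} - 300\right) = 22916 - - \frac{39208}{129} = 22916 + \frac{39208}{129} = \frac{2995372}{129}$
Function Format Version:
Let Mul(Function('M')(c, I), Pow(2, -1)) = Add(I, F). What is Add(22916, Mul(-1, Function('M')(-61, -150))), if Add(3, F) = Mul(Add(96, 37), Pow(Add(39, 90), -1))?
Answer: Rational(2995372, 129) ≈ 23220.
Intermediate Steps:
F = Rational(-254, 129) (F = Add(-3, Mul(Add(96, 37), Pow(Add(39, 90), -1))) = Add(-3, Mul(133, Pow(129, -1))) = Add(-3, Mul(133, Rational(1, 129))) = Add(-3, Rational(133, 129)) = Rational(-254, 129) ≈ -1.9690)
Function('M')(c, I) = Add(Rational(-508, 129), Mul(2, I)) (Function('M')(c, I) = Mul(2, Add(I, Rational(-254, 129))) = Mul(2, Add(Rational(-254, 129), I)) = Add(Rational(-508, 129), Mul(2, I)))
Add(22916, Mul(-1, Function('M')(-61, -150))) = Add(22916, Mul(-1, Add(Rational(-508, 129), Mul(2, -150)))) = Add(22916, Mul(-1, Add(Rational(-508, 129), -300))) = Add(22916, Mul(-1, Rational(-39208, 129))) = Add(22916, Rational(39208, 129)) = Rational(2995372, 129)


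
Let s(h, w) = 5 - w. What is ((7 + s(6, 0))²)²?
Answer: 20736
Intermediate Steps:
((7 + s(6, 0))²)² = ((7 + (5 - 1*0))²)² = ((7 + (5 + 0))²)² = ((7 + 5)²)² = (12²)² = 144² = 20736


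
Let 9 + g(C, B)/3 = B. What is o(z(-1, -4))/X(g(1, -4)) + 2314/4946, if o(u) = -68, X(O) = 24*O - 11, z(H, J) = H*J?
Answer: 1263843/2341931 ≈ 0.53966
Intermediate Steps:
g(C, B) = -27 + 3*B
X(O) = -11 + 24*O
o(z(-1, -4))/X(g(1, -4)) + 2314/4946 = -68/(-11 + 24*(-27 + 3*(-4))) + 2314/4946 = -68/(-11 + 24*(-27 - 12)) + 2314*(1/4946) = -68/(-11 + 24*(-39)) + 1157/2473 = -68/(-11 - 936) + 1157/2473 = -68/(-947) + 1157/2473 = -68*(-1/947) + 1157/2473 = 68/947 + 1157/2473 = 1263843/2341931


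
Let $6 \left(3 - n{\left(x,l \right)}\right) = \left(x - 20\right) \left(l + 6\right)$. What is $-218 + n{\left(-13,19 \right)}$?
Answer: $- \frac{155}{2} \approx -77.5$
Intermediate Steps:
$n{\left(x,l \right)} = 3 - \frac{\left(-20 + x\right) \left(6 + l\right)}{6}$ ($n{\left(x,l \right)} = 3 - \frac{\left(x - 20\right) \left(l + 6\right)}{6} = 3 - \frac{\left(-20 + x\right) \left(6 + l\right)}{6}$)
$-218 + n{\left(-13,19 \right)} = -218 + \left(23 - -13 + \frac{10}{3} \cdot 19 - \frac{19}{6} \left(-13\right)\right) = -218 + \left(23 + 13 + \frac{190}{3} + \frac{247}{6}\right) = -218 + \frac{281}{2} = - \frac{155}{2}$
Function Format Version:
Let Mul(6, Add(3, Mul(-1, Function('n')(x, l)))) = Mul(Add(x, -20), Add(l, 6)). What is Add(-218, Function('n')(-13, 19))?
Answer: Rational(-155, 2) ≈ -77.500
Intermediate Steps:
Function('n')(x, l) = Add(3, Mul(Rational(-1, 6), Add(-20, x), Add(6, l))) (Function('n')(x, l) = Add(3, Mul(Rational(-1, 6), Mul(Add(x, -20), Add(l, 6)))) = Add(3, Mul(Rational(-1, 6), Mul(Add(-20, x), Add(6, l)))) = Add(3, Mul(Rational(-1, 6), Add(-20, x), Add(6, l))))
Add(-218, Function('n')(-13, 19)) = Add(-218, Add(23, Mul(-1, -13), Mul(Rational(10, 3), 19), Mul(Rational(-1, 6), 19, -13))) = Add(-218, Add(23, 13, Rational(190, 3), Rational(247, 6))) = Add(-218, Rational(281, 2)) = Rational(-155, 2)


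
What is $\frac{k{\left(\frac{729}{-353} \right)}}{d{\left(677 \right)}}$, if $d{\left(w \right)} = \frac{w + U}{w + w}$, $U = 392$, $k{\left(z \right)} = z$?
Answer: $- \frac{987066}{377357} \approx -2.6157$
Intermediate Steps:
$d{\left(w \right)} = \frac{392 + w}{2 w}$ ($d{\left(w \right)} = \frac{w + 392}{w + w} = \frac{392 + w}{2 w}$)
$\frac{k{\left(\frac{729}{-353} \right)}}{d{\left(677 \right)}} = \frac{729 \frac{1}{-353}}{\frac{1}{2} \cdot \frac{1}{677} \left(392 + 677\right)} = \frac{729 \left(- \frac{1}{353}\right)}{\frac{1}{2} \cdot \frac{1}{677} \cdot 1069} = - \frac{729}{353 \cdot \frac{1069}{1354}} = \left(- \frac{729}{353}\right) \frac{1354}{1069} = - \frac{987066}{377357}$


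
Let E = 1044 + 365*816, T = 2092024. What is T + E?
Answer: 2390908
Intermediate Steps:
E = 298884 (E = 1044 + 297840 = 298884)
T + E = 2092024 + 298884 = 2390908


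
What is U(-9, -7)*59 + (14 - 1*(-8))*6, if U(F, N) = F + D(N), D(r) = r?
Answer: -812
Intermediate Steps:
U(F, N) = F + N
U(-9, -7)*59 + (14 - 1*(-8))*6 = (-9 - 7)*59 + (14 - 1*(-8))*6 = -16*59 + (14 + 8)*6 = -944 + 22*6 = -944 + 132 = -812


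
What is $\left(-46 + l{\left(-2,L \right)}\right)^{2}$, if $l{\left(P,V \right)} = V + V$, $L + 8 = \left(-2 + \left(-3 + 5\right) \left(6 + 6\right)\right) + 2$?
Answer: $196$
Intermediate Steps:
$L = 16$ ($L = -8 + \left(\left(-2 + \left(-3 + 5\right) \left(6 + 6\right)\right) + 2\right) = -8 + \left(\left(-2 + 2 \cdot 12\right) + 2\right) = -8 + \left(\left(-2 + 24\right) + 2\right) = -8 + \left(22 + 2\right) = -8 + 24 = 16$)
$l{\left(P,V \right)} = 2 V$
$\left(-46 + l{\left(-2,L \right)}\right)^{2} = \left(-46 + 2 \cdot 16\right)^{2} = \left(-46 + 32\right)^{2} = \left(-14\right)^{2} = 196$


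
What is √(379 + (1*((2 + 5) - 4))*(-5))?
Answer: 2*√91 ≈ 19.079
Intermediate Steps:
√(379 + (1*((2 + 5) - 4))*(-5)) = √(379 + (1*(7 - 4))*(-5)) = √(379 + (1*3)*(-5)) = √(379 + 3*(-5)) = √(379 - 15) = √364 = 2*√91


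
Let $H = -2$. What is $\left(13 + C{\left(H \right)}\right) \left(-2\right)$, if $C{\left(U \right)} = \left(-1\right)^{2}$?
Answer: $-28$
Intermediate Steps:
$C{\left(U \right)} = 1$
$\left(13 + C{\left(H \right)}\right) \left(-2\right) = \left(13 + 1\right) \left(-2\right) = 14 \left(-2\right) = -28$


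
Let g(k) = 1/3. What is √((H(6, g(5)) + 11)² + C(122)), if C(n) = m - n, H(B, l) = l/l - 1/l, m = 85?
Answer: 2*√11 ≈ 6.6332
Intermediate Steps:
g(k) = ⅓ (g(k) = 1*(⅓) = ⅓)
H(B, l) = 1 - 1/l
C(n) = 85 - n
√((H(6, g(5)) + 11)² + C(122)) = √(((-1 + ⅓)/(⅓) + 11)² + (85 - 1*122)) = √((3*(-⅔) + 11)² + (85 - 122)) = √((-2 + 11)² - 37) = √(9² - 37) = √(81 - 37) = √44 = 2*√11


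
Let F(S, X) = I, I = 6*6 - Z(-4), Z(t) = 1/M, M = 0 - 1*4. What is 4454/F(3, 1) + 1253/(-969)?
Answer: 17082019/140505 ≈ 121.58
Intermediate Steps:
M = -4 (M = 0 - 4 = -4)
Z(t) = -¼ (Z(t) = 1/(-4) = -¼)
I = 145/4 (I = 6*6 - 1*(-¼) = 36 + ¼ = 145/4 ≈ 36.250)
F(S, X) = 145/4
4454/F(3, 1) + 1253/(-969) = 4454/(145/4) + 1253/(-969) = 4454*(4/145) + 1253*(-1/969) = 17816/145 - 1253/969 = 17082019/140505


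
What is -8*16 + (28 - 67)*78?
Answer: -3170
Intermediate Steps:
-8*16 + (28 - 67)*78 = -128 - 39*78 = -128 - 3042 = -3170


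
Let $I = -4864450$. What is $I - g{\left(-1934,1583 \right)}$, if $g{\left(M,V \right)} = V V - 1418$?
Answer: $-7368921$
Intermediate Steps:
$g{\left(M,V \right)} = -1418 + V^{2}$ ($g{\left(M,V \right)} = V^{2} - 1418 = -1418 + V^{2}$)
$I - g{\left(-1934,1583 \right)} = -4864450 - \left(-1418 + 1583^{2}\right) = -4864450 - \left(-1418 + 2505889\right) = -4864450 - 2504471 = -7368921$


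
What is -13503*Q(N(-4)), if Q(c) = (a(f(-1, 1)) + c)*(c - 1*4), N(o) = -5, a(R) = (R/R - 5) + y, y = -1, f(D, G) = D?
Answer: -1215270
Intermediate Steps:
a(R) = -5 (a(R) = (R/R - 5) - 1 = (1 - 5) - 1 = -4 - 1 = -5)
Q(c) = (-5 + c)*(-4 + c) (Q(c) = (-5 + c)*(c - 1*4) = (-5 + c)*(c - 4) = (-5 + c)*(-4 + c))
-13503*Q(N(-4)) = -13503*(20 + (-5)² - 9*(-5)) = -13503*(20 + 25 + 45) = -13503*90 = -1215270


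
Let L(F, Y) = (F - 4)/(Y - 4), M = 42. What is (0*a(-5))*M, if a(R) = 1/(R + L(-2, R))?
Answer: 0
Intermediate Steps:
L(F, Y) = (-4 + F)/(-4 + Y)
a(R) = 1/(R - 6/(-4 + R)) (a(R) = 1/(R + (-4 - 2)/(-4 + R)) = 1/(R - 6/(-4 + R)))
(0*a(-5))*M = (0*((-4 - 5)/(-6 - 5*(-4 - 5))))*42 = (0*(-9/(-6 - 5*(-9))))*42 = (0*(-9/(-6 + 45)))*42 = (0*(-9/39))*42 = (0*((1/39)*(-9)))*42 = (0*(-3/13))*42 = 0*42 = 0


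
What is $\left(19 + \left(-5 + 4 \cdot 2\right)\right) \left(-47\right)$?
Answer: $-1034$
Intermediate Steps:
$\left(19 + \left(-5 + 4 \cdot 2\right)\right) \left(-47\right) = \left(19 + \left(-5 + 8\right)\right) \left(-47\right) = \left(19 + 3\right) \left(-47\right) = 22 \left(-47\right) = -1034$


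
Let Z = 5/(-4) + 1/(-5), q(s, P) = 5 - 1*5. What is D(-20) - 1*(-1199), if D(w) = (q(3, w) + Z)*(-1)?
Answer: 24009/20 ≈ 1200.4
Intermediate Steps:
q(s, P) = 0 (q(s, P) = 5 - 5 = 0)
Z = -29/20 (Z = 5*(-¼) + 1*(-⅕) = -5/4 - ⅕ = -29/20 ≈ -1.4500)
D(w) = 29/20 (D(w) = (0 - 29/20)*(-1) = -29/20*(-1) = 29/20)
D(-20) - 1*(-1199) = 29/20 - 1*(-1199) = 29/20 + 1199 = 24009/20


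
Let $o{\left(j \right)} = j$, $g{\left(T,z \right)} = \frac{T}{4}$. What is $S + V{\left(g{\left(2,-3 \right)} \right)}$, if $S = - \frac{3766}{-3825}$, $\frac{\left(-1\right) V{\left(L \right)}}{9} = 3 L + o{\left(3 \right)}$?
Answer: $- \frac{302293}{7650} \approx -39.515$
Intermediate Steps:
$g{\left(T,z \right)} = \frac{T}{4}$ ($g{\left(T,z \right)} = T \frac{1}{4} = \frac{T}{4}$)
$V{\left(L \right)} = -27 - 27 L$ ($V{\left(L \right)} = - 9 \left(3 L + 3\right) = - 9 \left(3 + 3 L\right) = -27 - 27 L$)
$S = \frac{3766}{3825}$ ($S = \left(-3766\right) \left(- \frac{1}{3825}\right) = \frac{3766}{3825} \approx 0.98458$)
$S + V{\left(g{\left(2,-3 \right)} \right)} = \frac{3766}{3825} - \left(27 + 27 \cdot \frac{1}{4} \cdot 2\right) = \frac{3766}{3825} - \frac{81}{2} = - \frac{302293}{7650}$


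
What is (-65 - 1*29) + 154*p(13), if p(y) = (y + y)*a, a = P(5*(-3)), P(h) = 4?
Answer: 15922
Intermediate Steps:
a = 4
p(y) = 8*y (p(y) = (y + y)*4 = (2*y)*4 = 8*y)
(-65 - 1*29) + 154*p(13) = (-65 - 1*29) + 154*(8*13) = (-65 - 29) + 154*104 = -94 + 16016 = 15922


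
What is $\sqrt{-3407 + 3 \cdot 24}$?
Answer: $i \sqrt{3335} \approx 57.749 i$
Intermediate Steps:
$\sqrt{-3407 + 3 \cdot 24} = \sqrt{-3407 + 72} = \sqrt{-3335} = i \sqrt{3335}$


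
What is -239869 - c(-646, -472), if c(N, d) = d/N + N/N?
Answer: -77478246/323 ≈ -2.3987e+5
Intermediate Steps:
c(N, d) = 1 + d/N (c(N, d) = d/N + 1 = 1 + d/N)
-239869 - c(-646, -472) = -239869 - (-646 - 472)/(-646) = -239869 - (-1)*(-1118)/646 = -239869 - 1*559/323 = -239869 - 559/323 = -77478246/323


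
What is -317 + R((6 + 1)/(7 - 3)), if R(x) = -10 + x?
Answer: -1301/4 ≈ -325.25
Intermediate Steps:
-317 + R((6 + 1)/(7 - 3)) = -317 + (-10 + (6 + 1)/(7 - 3)) = -317 + (-10 + 7/4) = -317 - 33/4 = -1301/4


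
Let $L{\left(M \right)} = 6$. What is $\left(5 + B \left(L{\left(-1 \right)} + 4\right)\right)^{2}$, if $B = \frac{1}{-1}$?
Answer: $25$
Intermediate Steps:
$B = -1$
$\left(5 + B \left(L{\left(-1 \right)} + 4\right)\right)^{2} = \left(5 - \left(6 + 4\right)\right)^{2} = \left(5 - 10\right)^{2} = \left(-5\right)^{2} = 25$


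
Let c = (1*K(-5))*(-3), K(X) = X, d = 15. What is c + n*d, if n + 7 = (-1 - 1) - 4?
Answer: -180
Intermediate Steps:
n = -13 (n = -7 + ((-1 - 1) - 4) = -7 + (-2 - 4) = -7 - 6 = -13)
c = 15 (c = (1*(-5))*(-3) = -5*(-3) = 15)
c + n*d = 15 - 13*15 = 15 - 195 = -180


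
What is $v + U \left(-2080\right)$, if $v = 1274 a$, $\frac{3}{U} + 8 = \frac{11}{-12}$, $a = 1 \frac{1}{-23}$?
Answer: $\frac{1585922}{2461} \approx 644.42$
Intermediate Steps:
$a = - \frac{1}{23}$ ($a = 1 \left(- \frac{1}{23}\right) = - \frac{1}{23} \approx -0.043478$)
$U = - \frac{36}{107}$ ($U = \frac{3}{-8 + \frac{11}{-12}} = \frac{3}{-8 + 11 \left(- \frac{1}{12}\right)} = \frac{3}{-8 - \frac{11}{12}} = \frac{3}{- \frac{107}{12}} = 3 \left(- \frac{12}{107}\right) = - \frac{36}{107} \approx -0.33645$)
$v = - \frac{1274}{23}$ ($v = 1274 \left(- \frac{1}{23}\right) = - \frac{1274}{23} \approx -55.391$)
$v + U \left(-2080\right) = - \frac{1274}{23} - - \frac{74880}{107} = - \frac{1274}{23} + \frac{74880}{107} = \frac{1585922}{2461}$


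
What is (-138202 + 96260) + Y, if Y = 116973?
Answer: 75031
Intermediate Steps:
(-138202 + 96260) + Y = (-138202 + 96260) + 116973 = -41942 + 116973 = 75031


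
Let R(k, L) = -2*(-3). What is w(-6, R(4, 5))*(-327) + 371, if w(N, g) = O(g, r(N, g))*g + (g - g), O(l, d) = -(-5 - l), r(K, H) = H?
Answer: -21211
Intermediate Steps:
R(k, L) = 6
O(l, d) = 5 + l
w(N, g) = g*(5 + g) (w(N, g) = (5 + g)*g + (g - g) = g*(5 + g) + 0 = g*(5 + g))
w(-6, R(4, 5))*(-327) + 371 = (6*(5 + 6))*(-327) + 371 = (6*11)*(-327) + 371 = 66*(-327) + 371 = -21582 + 371 = -21211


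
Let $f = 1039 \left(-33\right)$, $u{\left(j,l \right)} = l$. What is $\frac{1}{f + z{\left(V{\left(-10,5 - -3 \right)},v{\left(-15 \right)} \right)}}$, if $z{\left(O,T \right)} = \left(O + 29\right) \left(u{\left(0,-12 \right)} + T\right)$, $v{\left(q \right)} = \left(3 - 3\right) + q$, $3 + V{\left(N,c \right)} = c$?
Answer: $- \frac{1}{35205} \approx -2.8405 \cdot 10^{-5}$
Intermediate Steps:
$V{\left(N,c \right)} = -3 + c$
$v{\left(q \right)} = q$ ($v{\left(q \right)} = 0 + q = q$)
$z{\left(O,T \right)} = \left(-12 + T\right) \left(29 + O\right)$ ($z{\left(O,T \right)} = \left(O + 29\right) \left(-12 + T\right) = \left(29 + O\right) \left(-12 + T\right) = \left(-12 + T\right) \left(29 + O\right)$)
$f = -34287$
$\frac{1}{f + z{\left(V{\left(-10,5 - -3 \right)},v{\left(-15 \right)} \right)}} = \frac{1}{-34287 + \left(-348 - 12 \left(-3 + \left(5 - -3\right)\right) + 29 \left(-15\right) + \left(-3 + \left(5 - -3\right)\right) \left(-15\right)\right)} = \frac{1}{-34287 - \left(783 + 12 \left(-3 + \left(5 + 3\right)\right) - \left(-3 + \left(5 + 3\right)\right) \left(-15\right)\right)} = \frac{1}{-34287 - \left(783 + 12 \left(-3 + 8\right) - \left(-3 + 8\right) \left(-15\right)\right)} = \frac{1}{-34287 - 918} = \frac{1}{-35205} = - \frac{1}{35205}$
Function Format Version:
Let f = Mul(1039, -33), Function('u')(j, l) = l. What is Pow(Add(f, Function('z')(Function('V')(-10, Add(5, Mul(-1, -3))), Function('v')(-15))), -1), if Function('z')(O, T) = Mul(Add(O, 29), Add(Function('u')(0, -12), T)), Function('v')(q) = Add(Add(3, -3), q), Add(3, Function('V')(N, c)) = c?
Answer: Rational(-1, 35205) ≈ -2.8405e-5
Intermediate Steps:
Function('V')(N, c) = Add(-3, c)
Function('v')(q) = q (Function('v')(q) = Add(0, q) = q)
Function('z')(O, T) = Mul(Add(-12, T), Add(29, O)) (Function('z')(O, T) = Mul(Add(O, 29), Add(-12, T)) = Mul(Add(29, O), Add(-12, T)) = Mul(Add(-12, T), Add(29, O)))
f = -34287
Pow(Add(f, Function('z')(Function('V')(-10, Add(5, Mul(-1, -3))), Function('v')(-15))), -1) = Pow(Add(-34287, Add(-348, Mul(-12, Add(-3, Add(5, Mul(-1, -3)))), Mul(29, -15), Mul(Add(-3, Add(5, Mul(-1, -3))), -15))), -1) = Pow(Add(-34287, Add(-348, Mul(-12, Add(-3, Add(5, 3))), -435, Mul(Add(-3, Add(5, 3)), -15))), -1) = Pow(Add(-34287, Add(-348, Mul(-12, Add(-3, 8)), -435, Mul(Add(-3, 8), -15))), -1) = Pow(Add(-34287, Add(-348, Mul(-12, 5), -435, Mul(5, -15))), -1) = Pow(Add(-34287, Add(-348, -60, -435, -75)), -1) = Pow(Add(-34287, -918), -1) = Pow(-35205, -1) = Rational(-1, 35205)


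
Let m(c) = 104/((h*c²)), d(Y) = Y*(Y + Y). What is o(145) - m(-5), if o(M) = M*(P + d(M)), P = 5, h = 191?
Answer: 29117830521/4775 ≈ 6.0980e+6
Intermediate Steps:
d(Y) = 2*Y² (d(Y) = Y*(2*Y) = 2*Y²)
o(M) = M*(5 + 2*M²)
m(c) = 104/(191*c²) (m(c) = 104/((191*c²)) = 104*(1/(191*c²)) = 104/(191*c²))
o(145) - m(-5) = 145*(5 + 2*145²) - 104/(191*(-5)²) = 145*(5 + 2*21025) - 104/(191*25) = 145*(5 + 42050) - 1*104/4775 = 145*42055 - 104/4775 = 6097975 - 104/4775 = 29117830521/4775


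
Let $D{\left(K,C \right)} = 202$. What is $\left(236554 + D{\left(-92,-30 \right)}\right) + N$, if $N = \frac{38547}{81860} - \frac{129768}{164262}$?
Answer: $\frac{530588710155459}{2241081220} \approx 2.3676 \cdot 10^{5}$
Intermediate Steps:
$N = - \frac{715166861}{2241081220}$ ($N = 38547 \cdot \frac{1}{81860} - \frac{21628}{27377} = \frac{38547}{81860} - \frac{21628}{27377} = - \frac{715166861}{2241081220} \approx -0.31912$)
$\left(236554 + D{\left(-92,-30 \right)}\right) + N = \left(236554 + 202\right) - \frac{715166861}{2241081220} = 236756 - \frac{715166861}{2241081220} = \frac{530588710155459}{2241081220}$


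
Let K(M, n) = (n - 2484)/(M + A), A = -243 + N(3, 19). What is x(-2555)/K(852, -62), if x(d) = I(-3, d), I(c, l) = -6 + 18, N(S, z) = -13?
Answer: -3576/1273 ≈ -2.8091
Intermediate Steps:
I(c, l) = 12
x(d) = 12
A = -256 (A = -243 - 13 = -256)
K(M, n) = (-2484 + n)/(-256 + M) (K(M, n) = (n - 2484)/(M - 256) = (-2484 + n)/(-256 + M))
x(-2555)/K(852, -62) = 12/(((-2484 - 62)/(-256 + 852))) = 12/((-2546/596)) = 12/(((1/596)*(-2546))) = 12/(-1273/298) = 12*(-298/1273) = -3576/1273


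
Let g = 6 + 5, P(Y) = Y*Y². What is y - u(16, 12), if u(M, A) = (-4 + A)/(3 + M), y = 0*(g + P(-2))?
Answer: -8/19 ≈ -0.42105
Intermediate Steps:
P(Y) = Y³
g = 11
y = 0 (y = 0*(11 + (-2)³) = 0*(11 - 8) = 0*3 = 0)
u(M, A) = (-4 + A)/(3 + M)
y - u(16, 12) = 0 - (-4 + 12)/(3 + 16) = 0 - 8/19 = -8/19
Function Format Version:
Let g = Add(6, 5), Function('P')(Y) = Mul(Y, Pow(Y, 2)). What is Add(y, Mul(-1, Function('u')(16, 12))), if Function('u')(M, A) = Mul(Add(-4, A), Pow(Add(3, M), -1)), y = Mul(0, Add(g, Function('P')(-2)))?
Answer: Rational(-8, 19) ≈ -0.42105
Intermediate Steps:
Function('P')(Y) = Pow(Y, 3)
g = 11
y = 0 (y = Mul(0, Add(11, Pow(-2, 3))) = Mul(0, Add(11, -8)) = Mul(0, 3) = 0)
Function('u')(M, A) = Mul(Pow(Add(3, M), -1), Add(-4, A))
Add(y, Mul(-1, Function('u')(16, 12))) = Add(0, Mul(-1, Mul(Pow(Add(3, 16), -1), Add(-4, 12)))) = Add(0, Mul(-1, Mul(Pow(19, -1), 8))) = Add(0, Mul(-1, Mul(Rational(1, 19), 8))) = Add(0, Mul(-1, Rational(8, 19))) = Add(0, Rational(-8, 19)) = Rational(-8, 19)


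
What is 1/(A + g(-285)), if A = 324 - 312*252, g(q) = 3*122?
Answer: -1/77934 ≈ -1.2831e-5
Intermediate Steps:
g(q) = 366
A = -78300 (A = 324 - 78624 = -78300)
1/(A + g(-285)) = 1/(-78300 + 366) = 1/(-77934) = -1/77934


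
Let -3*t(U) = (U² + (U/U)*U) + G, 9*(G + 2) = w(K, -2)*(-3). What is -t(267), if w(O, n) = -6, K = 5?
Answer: 23852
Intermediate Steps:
G = 0 (G = -2 + (-6*(-3))/9 = -2 + (⅑)*18 = -2 + 2 = 0)
t(U) = -U/3 - U²/3 (t(U) = -((U² + (U/U)*U) + 0)/3 = -((U² + 1*U) + 0)/3 = -((U² + U) + 0)/3 = -((U + U²) + 0)/3 = -(U + U²)/3 = -U/3 - U²/3)
-t(267) = -267*(-1 - 1*267)/3 = -267*(-1 - 267)/3 = -267*(-268)/3 = -1*(-23852) = 23852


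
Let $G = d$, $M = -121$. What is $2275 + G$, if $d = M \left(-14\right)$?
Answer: $3969$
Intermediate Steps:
$d = 1694$ ($d = \left(-121\right) \left(-14\right) = 1694$)
$G = 1694$
$2275 + G = 2275 + 1694 = 3969$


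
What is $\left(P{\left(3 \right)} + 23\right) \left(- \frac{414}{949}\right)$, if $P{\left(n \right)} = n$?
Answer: $- \frac{828}{73} \approx -11.342$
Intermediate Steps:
$\left(P{\left(3 \right)} + 23\right) \left(- \frac{414}{949}\right) = \left(3 + 23\right) \left(- \frac{414}{949}\right) = 26 \left(\left(-414\right) \frac{1}{949}\right) = 26 \left(- \frac{414}{949}\right) = - \frac{828}{73}$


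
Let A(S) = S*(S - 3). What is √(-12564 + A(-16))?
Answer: 2*I*√3065 ≈ 110.72*I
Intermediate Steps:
A(S) = S*(-3 + S)
√(-12564 + A(-16)) = √(-12564 - 16*(-3 - 16)) = √(-12564 - 16*(-19)) = √(-12564 + 304) = √(-12260) = 2*I*√3065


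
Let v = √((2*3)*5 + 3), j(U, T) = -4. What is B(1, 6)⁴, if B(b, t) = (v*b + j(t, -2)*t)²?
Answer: (24 - √33)⁸ ≈ 1.2335e+10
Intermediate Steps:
v = √33 (v = √(6*5 + 3) = √(30 + 3) = √33 ≈ 5.7446)
B(b, t) = (-4*t + b*√33)² (B(b, t) = (√33*b - 4*t)² = (b*√33 - 4*t)² = (-4*t + b*√33)²)
B(1, 6)⁴ = ((-4*6 + 1*√33)²)⁴ = ((-24 + √33)²)⁴ = (-24 + √33)⁸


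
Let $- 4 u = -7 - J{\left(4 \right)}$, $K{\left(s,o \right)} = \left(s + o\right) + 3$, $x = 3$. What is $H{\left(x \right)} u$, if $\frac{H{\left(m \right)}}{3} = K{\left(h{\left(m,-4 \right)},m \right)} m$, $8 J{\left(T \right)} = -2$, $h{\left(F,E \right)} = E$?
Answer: $\frac{243}{8} \approx 30.375$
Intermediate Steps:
$J{\left(T \right)} = - \frac{1}{4}$ ($J{\left(T \right)} = \frac{1}{8} \left(-2\right) = - \frac{1}{4}$)
$K{\left(s,o \right)} = 3 + o + s$ ($K{\left(s,o \right)} = \left(o + s\right) + 3 = 3 + o + s$)
$H{\left(m \right)} = 3 m \left(-1 + m\right)$ ($H{\left(m \right)} = 3 \left(3 + m - 4\right) m = 3 \left(-1 + m\right) m = 3 m \left(-1 + m\right)$)
$u = \frac{27}{16}$ ($u = - \frac{-7 - - \frac{1}{4}}{4} = - \frac{-7 + \frac{1}{4}}{4} = \left(- \frac{1}{4}\right) \left(- \frac{27}{4}\right) = \frac{27}{16} \approx 1.6875$)
$H{\left(x \right)} u = 3 \cdot 3 \left(-1 + 3\right) \frac{27}{16} = 3 \cdot 3 \cdot 2 \cdot \frac{27}{16} = 18 \cdot \frac{27}{16} = \frac{243}{8}$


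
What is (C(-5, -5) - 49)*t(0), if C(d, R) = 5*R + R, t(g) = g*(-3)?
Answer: 0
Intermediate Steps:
t(g) = -3*g
C(d, R) = 6*R
(C(-5, -5) - 49)*t(0) = (6*(-5) - 49)*(-3*0) = (-30 - 49)*0 = -79*0 = 0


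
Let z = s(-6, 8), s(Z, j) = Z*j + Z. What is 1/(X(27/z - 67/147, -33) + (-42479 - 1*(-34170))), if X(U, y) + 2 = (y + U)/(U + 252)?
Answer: -73807/613419960 ≈ -0.00012032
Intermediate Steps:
s(Z, j) = Z + Z*j
z = -54 (z = -6*(1 + 8) = -6*9 = -54)
X(U, y) = -2 + (U + y)/(252 + U) (X(U, y) = -2 + (y + U)/(U + 252) = -2 + (U + y)/(252 + U))
1/(X(27/z - 67/147, -33) + (-42479 - 1*(-34170))) = 1/((-504 - 33 - (27/(-54) - 67/147))/(252 + (27/(-54) - 67/147)) + (-42479 - 1*(-34170))) = 1/((-504 - 33 - (27*(-1/54) - 67*1/147))/(252 + (27*(-1/54) - 67*1/147)) + (-42479 + 34170)) = 1/((-504 - 33 - (-½ - 67/147))/(252 + (-½ - 67/147)) - 8309) = 1/((-504 - 33 - 1*(-281/294))/(252 - 281/294) - 8309) = 1/((-504 - 33 + 281/294)/(73807/294) - 8309) = 1/((294/73807)*(-157597/294) - 8309) = 1/(-157597/73807 - 8309) = 1/(-613419960/73807) = -73807/613419960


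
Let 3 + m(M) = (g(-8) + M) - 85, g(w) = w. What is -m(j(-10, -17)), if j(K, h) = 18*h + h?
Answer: 419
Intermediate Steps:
j(K, h) = 19*h
m(M) = -96 + M (m(M) = -3 + ((-8 + M) - 85) = -3 + (-93 + M) = -96 + M)
-m(j(-10, -17)) = -(-96 + 19*(-17)) = -(-96 - 323) = -1*(-419) = 419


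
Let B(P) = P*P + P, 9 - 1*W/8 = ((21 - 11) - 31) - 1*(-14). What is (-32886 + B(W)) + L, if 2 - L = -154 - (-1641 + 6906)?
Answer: -10953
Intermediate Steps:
L = 5421 (L = 2 - (-154 - (-1641 + 6906)) = 2 - (-154 - 1*5265) = 2 - (-154 - 5265) = 2 - 1*(-5419) = 2 + 5419 = 5421)
W = 128 (W = 72 - 8*(((21 - 11) - 31) - 1*(-14)) = 72 - 8*((10 - 31) + 14) = 72 - 8*(-21 + 14) = 72 - 8*(-7) = 72 + 56 = 128)
B(P) = P + P**2 (B(P) = P**2 + P = P + P**2)
(-32886 + B(W)) + L = (-32886 + 128*(1 + 128)) + 5421 = (-32886 + 128*129) + 5421 = (-32886 + 16512) + 5421 = -16374 + 5421 = -10953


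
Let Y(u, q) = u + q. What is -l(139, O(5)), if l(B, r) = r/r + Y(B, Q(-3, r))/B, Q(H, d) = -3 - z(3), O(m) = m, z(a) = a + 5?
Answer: -267/139 ≈ -1.9209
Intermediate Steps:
z(a) = 5 + a
Q(H, d) = -11 (Q(H, d) = -3 - (5 + 3) = -3 - 1*8 = -3 - 8 = -11)
Y(u, q) = q + u
l(B, r) = 1 + (-11 + B)/B (l(B, r) = r/r + (-11 + B)/B = 1 + (-11 + B)/B)
-l(139, O(5)) = -(2 - 11/139) = -1*267/139 = -267/139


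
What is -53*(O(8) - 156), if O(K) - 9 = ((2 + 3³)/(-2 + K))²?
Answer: 235903/36 ≈ 6552.9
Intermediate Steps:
O(K) = 9 + 841/(-2 + K)² (O(K) = 9 + ((2 + 3³)/(-2 + K))² = 9 + ((2 + 27)/(-2 + K))² = 9 + (29/(-2 + K))² = 9 + 841/(-2 + K)²)
-53*(O(8) - 156) = -53*((9 + 841/(-2 + 8)²) - 156) = -53*((9 + 841/6²) - 156) = -53*((9 + 841*(1/36)) - 156) = -53*((9 + 841/36) - 156) = -53*(1165/36 - 156) = -53*(-4451/36) = 235903/36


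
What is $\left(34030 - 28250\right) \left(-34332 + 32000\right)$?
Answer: $-13478960$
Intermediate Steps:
$\left(34030 - 28250\right) \left(-34332 + 32000\right) = \left(34030 - 28250\right) \left(-2332\right) = 5780 \left(-2332\right) = -13478960$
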